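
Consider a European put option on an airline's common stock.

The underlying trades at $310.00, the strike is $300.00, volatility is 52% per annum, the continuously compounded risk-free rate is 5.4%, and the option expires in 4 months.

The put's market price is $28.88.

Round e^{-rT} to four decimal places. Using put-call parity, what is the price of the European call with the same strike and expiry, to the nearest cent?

exp(−rT) = exp(−0.054·0.3333) = 0.9822
Put-call parity: C − P = S − K·e^(−rT) = 310 − 300·0.9822 = 310 − 294.6600 = 15.3400
C = P + (C − P) = 28.88 + (15.3400) = 44.2200

$44.22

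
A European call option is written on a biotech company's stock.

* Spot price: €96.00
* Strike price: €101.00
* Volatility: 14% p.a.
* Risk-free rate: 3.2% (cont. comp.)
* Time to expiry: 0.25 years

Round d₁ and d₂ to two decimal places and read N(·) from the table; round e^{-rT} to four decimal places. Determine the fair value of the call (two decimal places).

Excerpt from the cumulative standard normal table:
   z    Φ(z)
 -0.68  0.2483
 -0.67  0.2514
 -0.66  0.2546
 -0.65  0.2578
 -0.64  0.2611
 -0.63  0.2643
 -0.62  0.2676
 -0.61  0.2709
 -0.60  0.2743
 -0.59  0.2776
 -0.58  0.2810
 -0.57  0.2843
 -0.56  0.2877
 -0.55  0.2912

T = 0.25;  σ√T = 0.0700
d₁ = [ln(96/101) + (0.032 + ½·0.14²)·0.25] / (σ√T) = (-0.0508 + 0.0105) / 0.0700 = -0.5760 → -0.58
d₂ = -0.5760 − 0.0700 = -0.6460 → -0.65
e^(−rT) = e^(−0.032·0.25) = 0.9920
C = 96·N(-0.58) − 101·0.9920·N(-0.65) = 96·0.2810 − 101·0.9920·0.2578 = 26.9760 − 25.8295 = 1.1465

€1.15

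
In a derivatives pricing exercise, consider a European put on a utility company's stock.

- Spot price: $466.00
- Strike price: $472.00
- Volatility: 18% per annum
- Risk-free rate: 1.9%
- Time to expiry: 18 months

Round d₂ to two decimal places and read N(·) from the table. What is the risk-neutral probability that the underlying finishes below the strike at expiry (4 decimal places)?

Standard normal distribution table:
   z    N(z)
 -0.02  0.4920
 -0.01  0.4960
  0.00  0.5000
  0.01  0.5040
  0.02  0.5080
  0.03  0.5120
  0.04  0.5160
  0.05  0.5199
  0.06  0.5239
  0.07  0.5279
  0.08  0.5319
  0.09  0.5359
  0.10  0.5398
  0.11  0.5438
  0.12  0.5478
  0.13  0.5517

T = 1.5;  σ√T = 0.2205
d₁ = [ln(466/472) + (0.019 + ½·0.18²)·1.5] / (σ√T) = (-0.0128 + 0.0528) / 0.2205 = 0.1815 ≈ 0.18
d₂ = 0.1815 − 0.2205 = -0.0390 ≈ -0.04
Pr(exercise) under Q = N(−d₂) = N(0.04) = 0.5160

0.5160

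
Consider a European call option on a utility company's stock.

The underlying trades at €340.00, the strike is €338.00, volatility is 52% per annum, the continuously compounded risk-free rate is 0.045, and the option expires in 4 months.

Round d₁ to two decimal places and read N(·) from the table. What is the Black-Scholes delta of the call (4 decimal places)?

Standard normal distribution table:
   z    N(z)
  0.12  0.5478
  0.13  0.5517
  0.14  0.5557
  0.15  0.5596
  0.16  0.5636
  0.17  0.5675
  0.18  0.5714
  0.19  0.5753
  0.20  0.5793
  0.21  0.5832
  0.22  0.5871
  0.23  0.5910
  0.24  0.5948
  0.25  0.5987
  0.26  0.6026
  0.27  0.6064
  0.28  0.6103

0.5871

σ√T = 0.52·√0.3333 = 0.3002
d₁ = [ln(340/338) + (0.045 + 0.52²/2)·0.3333] / 0.3002 = [0.0059 + 0.0601] / 0.3002 = 0.2197 → 0.22
N(d₁) = N(0.22) = 0.5871
Δ_call = N(d₁) = 0.5871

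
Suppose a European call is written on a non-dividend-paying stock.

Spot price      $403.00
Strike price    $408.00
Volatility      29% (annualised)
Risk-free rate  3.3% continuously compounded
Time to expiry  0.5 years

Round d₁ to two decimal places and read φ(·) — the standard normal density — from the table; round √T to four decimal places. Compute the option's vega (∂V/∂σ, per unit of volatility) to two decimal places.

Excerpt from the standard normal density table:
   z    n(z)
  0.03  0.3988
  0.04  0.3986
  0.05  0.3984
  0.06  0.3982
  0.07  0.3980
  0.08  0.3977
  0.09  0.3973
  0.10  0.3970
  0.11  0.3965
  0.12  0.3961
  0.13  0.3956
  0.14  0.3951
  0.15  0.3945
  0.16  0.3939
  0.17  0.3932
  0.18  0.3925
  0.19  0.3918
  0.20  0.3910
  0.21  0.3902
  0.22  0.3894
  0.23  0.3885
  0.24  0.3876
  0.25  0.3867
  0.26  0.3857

112.87

σ√T = 0.29·√0.5 = 0.2051
d₁ = [ln(403/408) + (0.033 + 0.29²/2)·0.5] / 0.2051 = [-0.0123 + 0.0375] / 0.2051 = 0.1229 ≈ 0.12
√T = √0.5 = 0.7071
φ(d₁) = φ(0.12) = 0.3961
vega = S·φ(d₁)·√T = 403·0.3961·0.7071 = 112.8732
(Call and put vega coincide under Black-Scholes.)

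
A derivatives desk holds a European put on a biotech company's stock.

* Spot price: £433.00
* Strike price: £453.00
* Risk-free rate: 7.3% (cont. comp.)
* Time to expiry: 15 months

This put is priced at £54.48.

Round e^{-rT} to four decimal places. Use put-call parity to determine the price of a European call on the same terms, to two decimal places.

exp(−rT) = exp(−0.073·1.25) = 0.9128
Put-call parity: C − P = S − K·e^(−rT) = 433 − 453·0.9128 = 433 − 413.4984 = 19.5016
C = P + (C − P) = 54.48 + (19.5016) = 73.9816

£73.98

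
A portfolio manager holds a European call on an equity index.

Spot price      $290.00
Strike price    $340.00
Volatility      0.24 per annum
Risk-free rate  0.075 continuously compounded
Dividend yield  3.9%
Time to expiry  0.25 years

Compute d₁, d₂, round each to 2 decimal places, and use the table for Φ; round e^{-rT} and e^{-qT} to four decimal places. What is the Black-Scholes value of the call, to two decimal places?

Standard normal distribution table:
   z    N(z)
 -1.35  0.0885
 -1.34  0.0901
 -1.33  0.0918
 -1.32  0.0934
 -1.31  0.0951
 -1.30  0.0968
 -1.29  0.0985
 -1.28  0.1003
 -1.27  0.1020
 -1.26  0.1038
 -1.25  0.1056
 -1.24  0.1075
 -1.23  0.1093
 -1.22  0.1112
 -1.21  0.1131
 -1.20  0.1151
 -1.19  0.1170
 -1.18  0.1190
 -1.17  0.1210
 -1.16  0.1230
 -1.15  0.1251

T = 0.25;  σ√T = 0.1200
d₁ = [ln(290/340) + (0.075 − 0.039 + 0.24²/2)·0.25] / 0.1200 = [-0.1591 + 0.0162] / 0.1200 = -1.1905 → -1.19
d₂ = d₁ − σ√T = -1.1905 − 0.1200 = -1.3105 → -1.31
exp(−qT) = exp(−0.039·0.25) = 0.9903;  exp(−rT) = exp(−0.075·0.25) = 0.9814
C = 290·0.9903·N(-1.19) − 340·0.9814·N(-1.31) = 290·0.9903·0.1170 − 340·0.9814·0.0951 = 33.6009 − 31.7326 = 1.8683

$1.87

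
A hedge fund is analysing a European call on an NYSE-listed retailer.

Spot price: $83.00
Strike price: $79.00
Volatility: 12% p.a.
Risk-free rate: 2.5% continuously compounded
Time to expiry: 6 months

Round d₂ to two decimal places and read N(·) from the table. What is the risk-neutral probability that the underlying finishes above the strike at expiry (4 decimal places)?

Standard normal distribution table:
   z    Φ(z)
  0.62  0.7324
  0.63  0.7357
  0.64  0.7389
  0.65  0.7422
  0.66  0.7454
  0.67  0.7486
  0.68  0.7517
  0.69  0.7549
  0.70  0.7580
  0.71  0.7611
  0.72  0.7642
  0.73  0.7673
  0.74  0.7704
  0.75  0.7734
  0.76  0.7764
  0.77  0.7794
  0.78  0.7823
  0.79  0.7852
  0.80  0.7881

σ√T = 0.12 × 0.7071 = 0.0849
ln(S/K) + (r + σ²/2)T = ln(83/79) + (0.025 + 0.12²/2)·0.5 = 0.0494 + 0.0161 = 0.0655
d₁ = 0.0655 / 0.0849 = 0.7718 → 0.77
d₂ = d₁ − σ√T = 0.7718 − 0.0849 = 0.6870 → 0.69
Risk-neutral Pr[S_T > K] = N(d₂) = N(0.69) = 0.7549

0.7549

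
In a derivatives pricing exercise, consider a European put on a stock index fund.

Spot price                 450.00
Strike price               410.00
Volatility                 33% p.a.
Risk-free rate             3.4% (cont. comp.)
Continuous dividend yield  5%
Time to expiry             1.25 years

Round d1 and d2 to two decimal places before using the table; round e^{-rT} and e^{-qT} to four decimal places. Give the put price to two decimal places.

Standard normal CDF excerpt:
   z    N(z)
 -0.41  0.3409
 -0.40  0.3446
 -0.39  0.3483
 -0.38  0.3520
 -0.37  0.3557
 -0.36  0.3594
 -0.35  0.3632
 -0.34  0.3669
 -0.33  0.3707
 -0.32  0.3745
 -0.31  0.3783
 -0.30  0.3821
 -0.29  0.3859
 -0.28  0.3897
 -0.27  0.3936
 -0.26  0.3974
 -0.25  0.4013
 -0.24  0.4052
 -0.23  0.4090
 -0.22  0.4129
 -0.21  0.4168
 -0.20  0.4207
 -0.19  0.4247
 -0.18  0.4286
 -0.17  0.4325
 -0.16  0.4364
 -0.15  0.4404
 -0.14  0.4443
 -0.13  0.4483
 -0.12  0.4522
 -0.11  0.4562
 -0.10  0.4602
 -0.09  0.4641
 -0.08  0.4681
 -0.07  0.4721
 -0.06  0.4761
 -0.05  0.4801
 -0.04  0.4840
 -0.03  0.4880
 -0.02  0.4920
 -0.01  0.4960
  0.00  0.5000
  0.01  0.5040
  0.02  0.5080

T = 1.25;  σ√T = 0.3690
d₁ = [ln(450/410) + (0.034 − 0.05 + 0.33²/2)·1.25] / 0.3690 = [0.0931 + 0.0481] / 0.3690 = 0.3826 ⇒ 0.38
d₂ = d₁ − σ√T = 0.3826 − 0.3690 = 0.0136 ⇒ 0.01
e^(−qT) = e^(−0.05·1.25) = 0.9394;  e^(−rT) = e^(−0.034·1.25) = 0.9584
N(−d₂) = N(-0.01) = 0.4960;  N(−d₁) = N(-0.38) = 0.3520
P = 410·0.9584·0.4960 − 450·0.9394·0.3520 = 194.9002 − 148.8010 = 46.0993

46.10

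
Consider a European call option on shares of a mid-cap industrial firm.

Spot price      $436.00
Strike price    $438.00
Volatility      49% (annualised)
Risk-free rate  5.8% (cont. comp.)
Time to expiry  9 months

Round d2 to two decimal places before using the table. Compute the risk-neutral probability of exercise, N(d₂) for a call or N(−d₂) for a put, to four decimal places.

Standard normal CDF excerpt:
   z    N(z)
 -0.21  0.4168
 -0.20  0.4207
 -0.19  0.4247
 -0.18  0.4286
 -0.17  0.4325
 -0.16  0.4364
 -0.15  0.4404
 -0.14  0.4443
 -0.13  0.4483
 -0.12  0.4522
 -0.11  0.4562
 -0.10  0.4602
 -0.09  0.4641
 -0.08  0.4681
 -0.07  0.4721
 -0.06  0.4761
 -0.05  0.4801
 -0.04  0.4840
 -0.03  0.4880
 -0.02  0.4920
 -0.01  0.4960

0.4522

σ√T = 0.49 × 0.8660 = 0.4244
d₁ = [ln(436/438) + (0.058 + ½·0.49²)·0.75] / (σ√T) = (-0.0046 + 0.1335) / 0.4244 = 0.3039 → 0.30
d₂ = 0.3039 − 0.4244 = -0.1205 → -0.12
Pr(exercise) under Q = N(d₂) = 0.4522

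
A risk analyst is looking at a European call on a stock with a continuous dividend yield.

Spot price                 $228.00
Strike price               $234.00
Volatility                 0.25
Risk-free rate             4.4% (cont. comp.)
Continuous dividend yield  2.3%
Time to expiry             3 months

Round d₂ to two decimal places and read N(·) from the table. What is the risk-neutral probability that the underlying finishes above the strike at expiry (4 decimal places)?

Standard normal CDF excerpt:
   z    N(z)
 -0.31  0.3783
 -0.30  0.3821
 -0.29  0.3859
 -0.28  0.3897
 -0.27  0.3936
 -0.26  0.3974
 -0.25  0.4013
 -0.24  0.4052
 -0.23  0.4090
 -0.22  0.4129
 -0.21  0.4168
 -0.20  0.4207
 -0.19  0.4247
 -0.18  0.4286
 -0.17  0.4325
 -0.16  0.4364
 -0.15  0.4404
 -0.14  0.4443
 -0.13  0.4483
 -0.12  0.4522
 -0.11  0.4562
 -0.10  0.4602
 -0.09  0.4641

σ√T = 0.25 × 0.5000 = 0.1250
d₁ = [ln(228/234) + (0.044 − 0.023 + 0.25²/2)·0.25] / 0.1250 = [-0.0260 + 0.0131] / 0.1250 = -0.1033 ≈ -0.10
d₂ = d₁ − σ√T = -0.1033 − 0.1250 = -0.2283 ≈ -0.23
Risk-neutral Pr[S_T > K] = N(d₂) = N(-0.23) = 0.4090

0.4090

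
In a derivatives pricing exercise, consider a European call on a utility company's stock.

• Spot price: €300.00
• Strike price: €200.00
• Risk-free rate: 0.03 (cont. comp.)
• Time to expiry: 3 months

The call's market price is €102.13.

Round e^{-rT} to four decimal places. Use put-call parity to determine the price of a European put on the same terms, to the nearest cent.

€0.63

exp(−rT) = exp(−0.03·0.25) = 0.9925
Put-call parity: C − P = S − K·e^(−rT) = 300 − 200·0.9925 = 300 − 198.5000 = 101.5000
P = C − (C − P) = 102.13 − (101.5000) = 0.6300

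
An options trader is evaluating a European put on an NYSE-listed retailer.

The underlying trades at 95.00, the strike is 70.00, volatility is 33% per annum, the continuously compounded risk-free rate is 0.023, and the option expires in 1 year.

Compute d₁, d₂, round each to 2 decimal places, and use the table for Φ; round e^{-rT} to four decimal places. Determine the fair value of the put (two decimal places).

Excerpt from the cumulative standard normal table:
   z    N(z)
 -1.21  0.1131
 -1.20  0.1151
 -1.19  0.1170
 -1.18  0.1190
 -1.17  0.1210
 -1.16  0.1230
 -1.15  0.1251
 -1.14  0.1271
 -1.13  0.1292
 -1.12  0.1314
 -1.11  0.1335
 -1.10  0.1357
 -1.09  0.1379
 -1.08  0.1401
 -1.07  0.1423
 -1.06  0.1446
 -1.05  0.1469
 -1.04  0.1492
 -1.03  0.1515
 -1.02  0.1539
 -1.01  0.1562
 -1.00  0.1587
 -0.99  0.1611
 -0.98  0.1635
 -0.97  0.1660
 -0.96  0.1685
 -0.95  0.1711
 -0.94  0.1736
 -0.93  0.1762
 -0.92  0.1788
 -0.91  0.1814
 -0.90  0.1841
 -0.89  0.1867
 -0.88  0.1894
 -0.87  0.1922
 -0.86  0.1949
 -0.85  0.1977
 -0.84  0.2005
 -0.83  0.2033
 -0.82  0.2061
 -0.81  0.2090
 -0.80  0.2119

2.22

σ√T = 0.33·√1 = 0.3300
d₁ = [ln(95/70) + (0.023 + ½·0.33²)·1] / (σ√T) = (0.3054 + 0.0775) / 0.3300 = 1.1601 ≈ 1.16
d₂ = 1.1601 − 0.3300 = 0.8301 ≈ 0.83
e^(−rT) = e^(−0.023·1) = 0.9773
N(−d₂) = N(-0.83) = 0.2033;  N(−d₁) = N(-1.16) = 0.1230
P = 70·0.9773·0.2033 − 95·0.1230 = 13.9080 − 11.6850 = 2.2230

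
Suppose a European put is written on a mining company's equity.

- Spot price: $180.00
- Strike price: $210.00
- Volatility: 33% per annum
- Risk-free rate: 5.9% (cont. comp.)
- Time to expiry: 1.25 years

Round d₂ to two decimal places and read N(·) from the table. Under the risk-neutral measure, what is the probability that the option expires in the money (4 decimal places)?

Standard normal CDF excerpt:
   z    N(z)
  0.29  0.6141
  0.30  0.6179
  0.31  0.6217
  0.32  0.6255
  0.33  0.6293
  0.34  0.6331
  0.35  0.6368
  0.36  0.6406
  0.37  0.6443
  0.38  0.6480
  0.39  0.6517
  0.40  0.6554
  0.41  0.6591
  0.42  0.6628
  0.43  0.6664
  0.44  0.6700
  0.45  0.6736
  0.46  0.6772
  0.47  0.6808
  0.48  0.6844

0.6554

T = 1.25;  σ√T = 0.3690
d₁ = [ln(180/210) + (0.059 + ½·0.33²)·1.25] / (σ√T) = (-0.1542 + 0.1418) / 0.3690 = -0.0334 which rounds to -0.03
d₂ = -0.0334 − 0.3690 = -0.4024 which rounds to -0.40
Pr(exercise) under Q = N(−d₂) = N(0.40) = 0.6554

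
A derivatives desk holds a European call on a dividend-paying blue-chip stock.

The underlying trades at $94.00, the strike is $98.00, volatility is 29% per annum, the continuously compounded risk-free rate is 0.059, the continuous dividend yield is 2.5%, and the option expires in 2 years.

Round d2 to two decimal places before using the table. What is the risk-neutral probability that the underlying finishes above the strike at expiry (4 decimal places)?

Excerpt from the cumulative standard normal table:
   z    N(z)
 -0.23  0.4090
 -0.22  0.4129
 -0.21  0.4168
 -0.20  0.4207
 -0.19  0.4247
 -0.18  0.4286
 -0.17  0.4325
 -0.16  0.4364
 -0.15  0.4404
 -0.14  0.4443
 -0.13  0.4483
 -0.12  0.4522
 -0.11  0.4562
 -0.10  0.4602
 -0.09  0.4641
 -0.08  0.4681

σ√T = 0.29·√2 = 0.4101
d₁ = [ln(94/98) + (0.059 − 0.025 + 0.29²/2)·2] / 0.4101 = [-0.0417 + 0.1521] / 0.4101 = 0.2693 ≈ 0.27
d₂ = d₁ − σ√T = 0.2693 − 0.4101 = -0.1409 ≈ -0.14
Pr(exercise) under Q = N(d₂) = 0.4443

0.4443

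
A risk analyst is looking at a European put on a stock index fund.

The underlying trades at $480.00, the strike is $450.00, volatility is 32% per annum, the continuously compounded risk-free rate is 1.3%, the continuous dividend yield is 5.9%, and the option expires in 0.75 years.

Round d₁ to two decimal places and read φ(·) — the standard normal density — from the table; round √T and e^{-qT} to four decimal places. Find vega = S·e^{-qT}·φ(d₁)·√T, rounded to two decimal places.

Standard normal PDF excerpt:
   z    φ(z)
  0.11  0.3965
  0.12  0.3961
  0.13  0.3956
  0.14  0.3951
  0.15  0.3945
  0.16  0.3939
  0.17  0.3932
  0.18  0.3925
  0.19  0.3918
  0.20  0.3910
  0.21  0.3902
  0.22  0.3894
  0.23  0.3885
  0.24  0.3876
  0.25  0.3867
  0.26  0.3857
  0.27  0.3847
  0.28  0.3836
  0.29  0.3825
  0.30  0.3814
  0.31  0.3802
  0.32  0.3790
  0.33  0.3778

153.78

T = 0.75;  σ√T = 0.2771
d₁ = [ln(480/450) + (0.013 − 0.059 + ½·0.32²)·0.75] / (σ√T) = (0.0645 + 0.0039) / 0.2771 = 0.2470 which rounds to 0.25
√T = √0.75 = 0.8660
φ(d₁) = φ(0.25) = 0.3867
e^(−qT) = e^(−0.059·0.75) = 0.9567
vega = S·e^(−qT)·φ(d₁)·√T = 480·0.9567·0.3867·0.8660 = 153.7833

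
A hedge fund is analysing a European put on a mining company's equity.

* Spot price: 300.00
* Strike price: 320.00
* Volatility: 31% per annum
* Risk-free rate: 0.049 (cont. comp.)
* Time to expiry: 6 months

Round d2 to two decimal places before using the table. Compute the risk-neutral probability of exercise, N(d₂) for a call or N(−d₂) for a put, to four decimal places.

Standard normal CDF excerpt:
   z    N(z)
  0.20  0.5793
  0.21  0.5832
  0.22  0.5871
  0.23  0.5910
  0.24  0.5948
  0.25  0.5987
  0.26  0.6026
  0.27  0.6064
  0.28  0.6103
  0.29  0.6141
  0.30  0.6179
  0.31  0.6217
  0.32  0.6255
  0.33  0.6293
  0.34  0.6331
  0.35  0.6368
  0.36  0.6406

σ√T = 0.31·√0.5 = 0.2192
ln(S/K) + (r + σ²/2)T = ln(300/320) + (0.049 + 0.31²/2)·0.5 = -0.0645 + 0.0485 = -0.0160
d₁ = -0.0160 / 0.2192 = -0.0731 → -0.07
d₂ = d₁ − σ√T = -0.0731 − 0.2192 = -0.2923 → -0.29
Pr(exercise) under Q = N(−d₂) = N(0.29) = 0.6141

0.6141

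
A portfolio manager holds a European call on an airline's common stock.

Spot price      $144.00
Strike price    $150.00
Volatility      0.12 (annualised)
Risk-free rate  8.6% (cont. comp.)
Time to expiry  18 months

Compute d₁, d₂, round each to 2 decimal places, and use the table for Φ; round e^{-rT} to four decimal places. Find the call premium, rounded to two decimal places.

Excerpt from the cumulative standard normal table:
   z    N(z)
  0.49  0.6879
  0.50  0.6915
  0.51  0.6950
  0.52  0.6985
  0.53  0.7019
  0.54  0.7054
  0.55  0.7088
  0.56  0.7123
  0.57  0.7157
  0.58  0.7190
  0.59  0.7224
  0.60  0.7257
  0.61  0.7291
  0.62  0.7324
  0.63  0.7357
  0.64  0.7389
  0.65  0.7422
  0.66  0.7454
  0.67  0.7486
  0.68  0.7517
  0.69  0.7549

$15.25

σ√T = 0.12 × 1.2247 = 0.1470
d₁ = [ln(144/150) + (0.086 + ½·0.12²)·1.5] / (σ√T) = (-0.0408 + 0.1398) / 0.1470 = 0.6735 → 0.67
d₂ = 0.6735 − 0.1470 = 0.5265 → 0.53
exp(−rT) = exp(−0.086·1.5) = 0.8790
C = 144·N(0.67) − 150·0.8790·N(0.53) = 144·0.7486 − 150·0.8790·0.7019 = 107.7984 − 92.5455 = 15.2529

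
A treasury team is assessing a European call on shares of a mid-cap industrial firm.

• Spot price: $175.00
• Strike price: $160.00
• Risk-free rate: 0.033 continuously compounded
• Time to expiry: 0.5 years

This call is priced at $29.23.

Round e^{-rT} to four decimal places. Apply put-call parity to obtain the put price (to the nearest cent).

$11.61

exp(−rT) = exp(−0.033·0.5) = 0.9836
Put-call parity: C − P = S − K·e^(−rT) = 175 − 160·0.9836 = 175 − 157.3760 = 17.6240
P = C − (C − P) = 29.23 − (17.6240) = 11.6060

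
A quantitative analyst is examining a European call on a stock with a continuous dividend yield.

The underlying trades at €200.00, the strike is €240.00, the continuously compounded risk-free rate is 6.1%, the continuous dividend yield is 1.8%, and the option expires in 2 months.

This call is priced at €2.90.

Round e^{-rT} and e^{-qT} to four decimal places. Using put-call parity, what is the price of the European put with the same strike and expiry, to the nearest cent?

e^(−qT) = e^(−0.018·0.1667) = 0.9970;  e^(−rT) = e^(−0.061·0.1667) = 0.9899
Put-call parity: C − P = S·e^(−qT) − K·e^(−rT) = 200·0.9970 − 240·0.9899 = 199.4000 − 237.5760 = -38.1760
P = C − (C − P) = 2.90 − (-38.1760) = 41.0760

€41.08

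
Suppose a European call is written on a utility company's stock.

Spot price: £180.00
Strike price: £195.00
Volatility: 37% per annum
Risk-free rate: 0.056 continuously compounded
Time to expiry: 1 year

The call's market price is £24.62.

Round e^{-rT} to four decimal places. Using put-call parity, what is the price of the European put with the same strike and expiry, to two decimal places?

exp(−rT) = exp(−0.056·1) = 0.9455
Put-call parity: C − P = S − K·e^(−rT) = 180 − 195·0.9455 = 180 − 184.3725 = -4.3725
P = C − (C − P) = 24.62 − (-4.3725) = 28.9925

£28.99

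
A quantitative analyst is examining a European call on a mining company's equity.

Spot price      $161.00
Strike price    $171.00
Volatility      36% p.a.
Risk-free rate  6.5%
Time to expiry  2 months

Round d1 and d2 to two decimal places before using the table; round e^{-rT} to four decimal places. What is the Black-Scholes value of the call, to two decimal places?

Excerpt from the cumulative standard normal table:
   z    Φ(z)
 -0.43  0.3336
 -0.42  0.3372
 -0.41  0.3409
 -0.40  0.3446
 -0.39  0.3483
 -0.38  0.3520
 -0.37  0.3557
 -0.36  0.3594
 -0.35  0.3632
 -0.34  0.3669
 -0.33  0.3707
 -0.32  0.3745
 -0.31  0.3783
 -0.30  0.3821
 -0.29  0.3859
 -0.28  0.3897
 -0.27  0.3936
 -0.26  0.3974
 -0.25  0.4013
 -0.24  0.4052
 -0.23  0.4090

σ√T = 0.36·√0.1667 = 0.1470
ln(S/K) + (r + σ²/2)T = ln(161/171) + (0.065 + 0.36²/2)·0.1667 = -0.0603 + 0.0216 = -0.0386
d₁ = -0.0386 / 0.1470 = -0.2628 ⇒ -0.26
d₂ = d₁ − σ√T = -0.2628 − 0.1470 = -0.4098 ⇒ -0.41
exp(−rT) = exp(−0.065·0.1667) = 0.9892
C = 161·N(-0.26) − 171·0.9892·N(-0.41) = 161·0.3974 − 171·0.9892·0.3409 = 63.9814 − 57.6643 = 6.3171

$6.32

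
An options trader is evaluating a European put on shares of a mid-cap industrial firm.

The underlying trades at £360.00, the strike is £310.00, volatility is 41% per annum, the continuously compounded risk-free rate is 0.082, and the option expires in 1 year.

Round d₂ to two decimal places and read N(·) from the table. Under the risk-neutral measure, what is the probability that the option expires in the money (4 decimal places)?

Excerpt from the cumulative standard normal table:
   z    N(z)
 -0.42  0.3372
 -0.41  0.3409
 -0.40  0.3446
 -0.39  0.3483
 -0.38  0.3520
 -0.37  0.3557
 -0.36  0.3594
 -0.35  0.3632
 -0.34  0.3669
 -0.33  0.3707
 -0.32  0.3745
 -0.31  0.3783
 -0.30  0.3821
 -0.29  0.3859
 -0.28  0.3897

0.3594

T = 1;  σ√T = 0.4100
d₁ = [ln(360/310) + (0.082 + 0.41²/2)·1] / 0.4100 = [0.1495 + 0.1660] / 0.4100 = 0.7697 which rounds to 0.77
d₂ = d₁ − σ√T = 0.7697 − 0.4100 = 0.3597 which rounds to 0.36
Risk-neutral Pr[S_T < K] = N(−d₂) = N(-0.36) = 0.3594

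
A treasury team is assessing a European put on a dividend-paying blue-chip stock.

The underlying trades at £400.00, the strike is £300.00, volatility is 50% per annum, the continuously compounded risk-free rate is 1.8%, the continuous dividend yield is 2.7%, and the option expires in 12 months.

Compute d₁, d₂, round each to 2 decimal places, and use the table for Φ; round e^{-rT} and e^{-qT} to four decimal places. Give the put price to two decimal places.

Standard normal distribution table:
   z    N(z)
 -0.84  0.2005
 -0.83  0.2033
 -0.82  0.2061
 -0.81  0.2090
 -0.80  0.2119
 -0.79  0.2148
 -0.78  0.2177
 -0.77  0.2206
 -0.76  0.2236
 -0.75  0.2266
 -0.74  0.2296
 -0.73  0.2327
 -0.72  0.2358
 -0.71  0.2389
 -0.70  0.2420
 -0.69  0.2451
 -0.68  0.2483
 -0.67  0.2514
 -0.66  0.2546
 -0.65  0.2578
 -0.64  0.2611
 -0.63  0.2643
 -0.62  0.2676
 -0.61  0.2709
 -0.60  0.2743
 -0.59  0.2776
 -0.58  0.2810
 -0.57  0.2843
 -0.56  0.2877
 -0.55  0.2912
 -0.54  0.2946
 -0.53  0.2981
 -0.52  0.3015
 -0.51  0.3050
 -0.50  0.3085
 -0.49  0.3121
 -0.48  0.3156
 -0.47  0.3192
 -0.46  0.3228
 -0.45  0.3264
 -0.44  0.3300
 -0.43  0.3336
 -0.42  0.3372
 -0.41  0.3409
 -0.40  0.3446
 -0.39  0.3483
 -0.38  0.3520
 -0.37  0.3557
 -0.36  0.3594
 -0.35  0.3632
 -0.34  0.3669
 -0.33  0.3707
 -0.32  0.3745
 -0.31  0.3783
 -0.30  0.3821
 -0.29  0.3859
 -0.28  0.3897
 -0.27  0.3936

£30.09

σ√T = 0.5 × 1.0000 = 0.5000
d₁ = [ln(400/300) + (0.018 − 0.027 + 0.5²/2)·1] / 0.5000 = [0.2877 + 0.1160] / 0.5000 = 0.8074 ≈ 0.81
d₂ = d₁ − σ√T = 0.8074 − 0.5000 = 0.3074 ≈ 0.31
exp(−qT) = exp(−0.027·1) = 0.9734;  exp(−rT) = exp(−0.018·1) = 0.9822
P = 300·0.9822·N(-0.31) − 400·0.9734·N(-0.81) = 300·0.9822·0.3783 − 400·0.9734·0.2090 = 111.4699 − 81.3762 = 30.0936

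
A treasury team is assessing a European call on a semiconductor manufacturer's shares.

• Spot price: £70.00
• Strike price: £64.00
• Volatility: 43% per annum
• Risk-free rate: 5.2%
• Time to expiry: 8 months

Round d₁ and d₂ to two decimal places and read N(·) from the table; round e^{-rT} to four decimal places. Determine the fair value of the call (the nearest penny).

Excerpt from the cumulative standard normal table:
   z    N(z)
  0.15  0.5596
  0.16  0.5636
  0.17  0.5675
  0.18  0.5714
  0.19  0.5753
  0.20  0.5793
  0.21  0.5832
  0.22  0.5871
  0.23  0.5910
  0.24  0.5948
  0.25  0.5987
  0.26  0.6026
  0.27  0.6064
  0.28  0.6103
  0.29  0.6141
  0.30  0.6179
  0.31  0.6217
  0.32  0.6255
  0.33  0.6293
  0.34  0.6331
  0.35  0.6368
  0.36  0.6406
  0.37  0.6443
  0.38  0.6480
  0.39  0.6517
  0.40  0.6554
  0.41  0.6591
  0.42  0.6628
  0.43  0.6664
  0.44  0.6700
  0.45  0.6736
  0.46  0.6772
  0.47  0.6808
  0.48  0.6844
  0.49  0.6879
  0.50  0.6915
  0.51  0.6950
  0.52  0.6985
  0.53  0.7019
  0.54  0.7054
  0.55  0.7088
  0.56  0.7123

£13.81

σ√T = 0.43 × 0.8165 = 0.3511
d₁ = [ln(70/64) + (0.052 + 0.43²/2)·0.6667] / 0.3511 = [0.0896 + 0.0963] / 0.3511 = 0.5295 which rounds to 0.53
d₂ = d₁ − σ√T = 0.5295 − 0.3511 = 0.1784 which rounds to 0.18
exp(−rT) = exp(−0.052·0.6667) = 0.9659
C = 70·N(0.53) − 64·0.9659·N(0.18) = 70·0.7019 − 64·0.9659·0.5714 = 49.1330 − 35.3226 = 13.8104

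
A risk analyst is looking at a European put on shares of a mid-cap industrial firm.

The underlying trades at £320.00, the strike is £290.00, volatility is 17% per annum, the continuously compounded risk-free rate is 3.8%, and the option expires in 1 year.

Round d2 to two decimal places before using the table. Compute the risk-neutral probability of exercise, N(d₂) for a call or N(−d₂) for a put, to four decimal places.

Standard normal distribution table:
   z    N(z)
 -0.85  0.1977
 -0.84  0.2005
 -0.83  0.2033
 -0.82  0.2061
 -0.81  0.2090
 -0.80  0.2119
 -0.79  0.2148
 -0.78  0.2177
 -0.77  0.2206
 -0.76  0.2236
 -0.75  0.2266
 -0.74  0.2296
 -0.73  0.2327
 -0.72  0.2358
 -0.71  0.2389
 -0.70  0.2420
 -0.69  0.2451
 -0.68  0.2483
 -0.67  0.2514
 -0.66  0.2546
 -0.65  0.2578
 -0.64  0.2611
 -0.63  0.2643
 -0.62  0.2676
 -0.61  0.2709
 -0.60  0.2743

σ√T = 0.17 × 1.0000 = 0.1700
d₁ = [ln(320/290) + (0.038 + 0.17²/2)·1] / 0.1700 = [0.0984 + 0.0525] / 0.1700 = 0.8876 ≈ 0.89
d₂ = d₁ − σ√T = 0.8876 − 0.1700 = 0.7176 ≈ 0.72
Pr(exercise) under Q = N(−d₂) = N(-0.72) = 0.2358

0.2358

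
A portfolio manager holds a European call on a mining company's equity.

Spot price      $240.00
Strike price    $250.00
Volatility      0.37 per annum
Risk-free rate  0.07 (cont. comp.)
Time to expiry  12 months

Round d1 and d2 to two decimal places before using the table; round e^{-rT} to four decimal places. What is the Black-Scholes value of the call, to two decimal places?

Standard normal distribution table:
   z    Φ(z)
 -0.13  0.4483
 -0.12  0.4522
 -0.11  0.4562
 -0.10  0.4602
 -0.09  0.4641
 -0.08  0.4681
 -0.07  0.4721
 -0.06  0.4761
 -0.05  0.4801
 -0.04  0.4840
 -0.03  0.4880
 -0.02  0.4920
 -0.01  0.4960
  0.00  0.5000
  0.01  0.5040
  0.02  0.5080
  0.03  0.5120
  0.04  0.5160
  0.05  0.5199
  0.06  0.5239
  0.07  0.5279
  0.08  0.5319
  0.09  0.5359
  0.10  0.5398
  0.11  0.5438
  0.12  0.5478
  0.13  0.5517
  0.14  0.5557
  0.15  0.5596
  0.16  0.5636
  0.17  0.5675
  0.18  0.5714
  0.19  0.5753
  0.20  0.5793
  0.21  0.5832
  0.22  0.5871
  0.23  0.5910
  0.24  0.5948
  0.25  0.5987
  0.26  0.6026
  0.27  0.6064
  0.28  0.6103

σ√T = 0.37·√1 = 0.3700
d₁ = [ln(240/250) + (0.07 + 0.37²/2)·1] / 0.3700 = [-0.0408 + 0.1385] / 0.3700 = 0.2639 → 0.26
d₂ = d₁ − σ√T = 0.2639 − 0.3700 = -0.1061 → -0.11
exp(−rT) = exp(−0.07·1) = 0.9324
C = 240·N(0.26) − 250·0.9324·N(-0.11) = 240·0.6026 − 250·0.9324·0.4562 = 144.6240 − 106.3402 = 38.2838

$38.28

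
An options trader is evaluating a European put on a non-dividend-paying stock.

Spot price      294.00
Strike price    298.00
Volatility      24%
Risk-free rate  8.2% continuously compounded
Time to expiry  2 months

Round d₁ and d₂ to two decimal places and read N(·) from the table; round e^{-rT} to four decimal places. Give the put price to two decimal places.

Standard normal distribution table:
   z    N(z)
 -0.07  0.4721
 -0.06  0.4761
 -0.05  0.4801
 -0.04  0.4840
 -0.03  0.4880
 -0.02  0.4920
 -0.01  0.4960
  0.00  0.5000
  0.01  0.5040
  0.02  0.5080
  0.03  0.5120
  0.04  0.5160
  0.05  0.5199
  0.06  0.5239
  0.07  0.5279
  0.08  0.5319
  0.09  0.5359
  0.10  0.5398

σ√T = 0.24 × 0.4082 = 0.0980
d₁ = [ln(294/298) + (0.082 + 0.24²/2)·0.1667] / 0.0980 = [-0.0135 + 0.0185] / 0.0980 = 0.0506 ⇒ 0.05
d₂ = d₁ − σ√T = 0.0506 − 0.0980 = -0.0474 ⇒ -0.05
e^(−rT) = e^(−0.082·0.1667) = 0.9864
N(−d₂) = N(0.05) = 0.5199;  N(−d₁) = N(-0.05) = 0.4801
P = 298·0.9864·0.5199 − 294·0.4801 = 152.8231 − 141.1494 = 11.6737

11.67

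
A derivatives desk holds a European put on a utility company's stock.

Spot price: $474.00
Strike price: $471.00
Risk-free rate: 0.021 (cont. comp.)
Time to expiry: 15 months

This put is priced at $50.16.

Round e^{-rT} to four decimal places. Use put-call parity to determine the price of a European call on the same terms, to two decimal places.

e^(−rT) = e^(−0.021·1.25) = 0.9741
Put-call parity: C − P = S − K·e^(−rT) = 474 − 471·0.9741 = 474 − 458.8011 = 15.1989
C = P + (C − P) = 50.16 + (15.1989) = 65.3589

$65.36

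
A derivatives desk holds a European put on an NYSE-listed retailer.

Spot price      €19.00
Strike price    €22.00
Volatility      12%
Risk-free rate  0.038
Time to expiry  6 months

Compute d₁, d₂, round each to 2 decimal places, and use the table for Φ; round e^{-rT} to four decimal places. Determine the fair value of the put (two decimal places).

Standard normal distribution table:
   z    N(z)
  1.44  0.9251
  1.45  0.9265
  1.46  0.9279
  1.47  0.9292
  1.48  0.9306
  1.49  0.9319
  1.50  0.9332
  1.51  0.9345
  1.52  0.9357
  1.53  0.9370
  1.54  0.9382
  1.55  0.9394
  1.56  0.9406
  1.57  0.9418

T = 0.5;  σ√T = 0.0849
d₁ = [ln(19/22) + (0.038 + 0.12²/2)·0.5] / 0.0849 = [-0.1466 + 0.0226] / 0.0849 = -1.4614 → -1.46
d₂ = d₁ − σ√T = -1.4614 − 0.0849 = -1.5462 → -1.55
e^(−rT) = e^(−0.038·0.5) = 0.9812
N(−d₂) = N(1.55) = 0.9394;  N(−d₁) = N(1.46) = 0.9279
P = 22·0.9812·0.9394 − 19·0.9279 = 20.2783 − 17.6301 = 2.6482

€2.65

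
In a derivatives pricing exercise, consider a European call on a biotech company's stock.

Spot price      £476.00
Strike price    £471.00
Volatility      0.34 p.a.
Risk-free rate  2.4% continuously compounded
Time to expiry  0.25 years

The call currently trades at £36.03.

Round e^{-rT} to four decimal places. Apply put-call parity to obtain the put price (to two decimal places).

£28.20

exp(−rT) = exp(−0.024·0.25) = 0.9940
Put-call parity: C − P = S − K·e^(−rT) = 476 − 471·0.9940 = 476 − 468.1740 = 7.8260
P = C − (C − P) = 36.03 − (7.8260) = 28.2040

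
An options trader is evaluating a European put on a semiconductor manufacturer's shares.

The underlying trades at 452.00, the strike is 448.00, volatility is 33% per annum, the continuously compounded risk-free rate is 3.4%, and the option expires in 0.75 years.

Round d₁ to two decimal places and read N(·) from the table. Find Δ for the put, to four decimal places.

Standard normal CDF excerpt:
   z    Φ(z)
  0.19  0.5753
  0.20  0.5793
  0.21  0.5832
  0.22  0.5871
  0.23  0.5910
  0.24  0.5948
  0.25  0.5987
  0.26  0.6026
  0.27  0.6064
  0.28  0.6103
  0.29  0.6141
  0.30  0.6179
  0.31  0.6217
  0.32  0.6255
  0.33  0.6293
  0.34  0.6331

-0.3974

σ√T = 0.33·√0.75 = 0.2858
d₁ = [ln(452/448) + (0.034 + 0.33²/2)·0.75] / 0.2858 = [0.0089 + 0.0663] / 0.2858 = 0.2632 ≈ 0.26
N(d₁) = N(0.26) = 0.6026
Δ_put = N(d₁) − 1 = 0.6026 − 1 = -0.3974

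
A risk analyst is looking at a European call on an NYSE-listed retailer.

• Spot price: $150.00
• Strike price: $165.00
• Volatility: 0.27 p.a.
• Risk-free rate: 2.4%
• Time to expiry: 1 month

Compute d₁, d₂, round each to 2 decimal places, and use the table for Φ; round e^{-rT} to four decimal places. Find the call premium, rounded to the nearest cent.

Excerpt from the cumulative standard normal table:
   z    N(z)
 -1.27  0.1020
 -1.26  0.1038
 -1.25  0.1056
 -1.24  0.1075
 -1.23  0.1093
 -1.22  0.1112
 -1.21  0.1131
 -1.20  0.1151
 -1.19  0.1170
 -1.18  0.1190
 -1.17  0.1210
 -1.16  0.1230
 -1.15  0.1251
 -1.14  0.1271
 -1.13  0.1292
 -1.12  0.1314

σ√T = 0.27·√0.08333 = 0.0779
d₁ = [ln(150/165) + (0.024 + 0.27²/2)·0.08333] / 0.0779 = [-0.0953 + 0.0050] / 0.0779 = -1.1582 which rounds to -1.16
d₂ = d₁ − σ√T = -1.1582 − 0.0779 = -1.2361 which rounds to -1.24
e^(−rT) = e^(−0.024·0.08333) = 0.9980
C = 150·N(-1.16) − 165·0.9980·N(-1.24) = 150·0.1230 − 165·0.9980·0.1075 = 18.4500 − 17.7020 = 0.7480

$0.75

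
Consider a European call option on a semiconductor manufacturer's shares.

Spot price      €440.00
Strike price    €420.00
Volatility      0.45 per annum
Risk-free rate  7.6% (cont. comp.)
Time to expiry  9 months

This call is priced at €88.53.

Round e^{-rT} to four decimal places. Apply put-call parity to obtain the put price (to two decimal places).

€45.26

e^(−rT) = e^(−0.076·0.75) = 0.9446
Put-call parity: C − P = S − K·e^(−rT) = 440 − 420·0.9446 = 440 − 396.7320 = 43.2680
P = C − (C − P) = 88.53 − (43.2680) = 45.2620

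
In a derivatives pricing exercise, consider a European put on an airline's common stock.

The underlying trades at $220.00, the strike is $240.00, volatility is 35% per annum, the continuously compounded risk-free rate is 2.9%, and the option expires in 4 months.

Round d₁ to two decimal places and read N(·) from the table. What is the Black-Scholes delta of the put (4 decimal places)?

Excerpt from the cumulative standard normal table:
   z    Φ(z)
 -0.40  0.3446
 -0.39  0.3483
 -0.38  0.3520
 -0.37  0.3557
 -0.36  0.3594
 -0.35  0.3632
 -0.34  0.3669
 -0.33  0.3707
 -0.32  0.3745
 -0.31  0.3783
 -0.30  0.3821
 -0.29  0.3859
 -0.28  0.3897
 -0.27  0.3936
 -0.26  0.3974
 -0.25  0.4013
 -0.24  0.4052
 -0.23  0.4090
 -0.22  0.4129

-0.6103

σ√T = 0.35·√0.3333 = 0.2021
d₁ = [ln(220/240) + (0.029 + 0.35²/2)·0.3333] / 0.2021 = [-0.0870 + 0.0301] / 0.2021 = -0.2817 which rounds to -0.28
N(d₁) = N(-0.28) = 0.3897
Δ_put = N(d₁) − 1 = 0.3897 − 1 = -0.6103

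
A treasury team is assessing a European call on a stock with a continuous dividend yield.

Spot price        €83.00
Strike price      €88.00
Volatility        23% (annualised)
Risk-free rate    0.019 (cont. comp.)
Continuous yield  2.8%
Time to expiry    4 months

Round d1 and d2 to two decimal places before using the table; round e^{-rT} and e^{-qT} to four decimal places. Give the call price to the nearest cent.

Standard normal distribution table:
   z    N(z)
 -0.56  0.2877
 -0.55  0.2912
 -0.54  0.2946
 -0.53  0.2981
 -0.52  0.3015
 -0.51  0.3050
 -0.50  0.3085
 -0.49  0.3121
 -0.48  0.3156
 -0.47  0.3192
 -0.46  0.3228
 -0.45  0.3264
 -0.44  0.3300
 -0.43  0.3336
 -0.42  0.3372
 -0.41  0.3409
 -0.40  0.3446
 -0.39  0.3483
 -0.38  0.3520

σ√T = 0.23 × 0.5774 = 0.1328
d₁ = [ln(83/88) + (0.019 − 0.028 + 0.23²/2)·0.3333] / 0.1328 = [-0.0585 + 0.0058] / 0.1328 = -0.3967 which rounds to -0.40
d₂ = d₁ − σ√T = -0.3967 − 0.1328 = -0.5295 which rounds to -0.53
exp(−qT) = exp(−0.028·0.3333) = 0.9907;  exp(−rT) = exp(−0.019·0.3333) = 0.9937
C = 83·0.9907·N(-0.40) − 88·0.9937·N(-0.53) = 83·0.9907·0.3446 − 88·0.9937·0.2981 = 28.3358 − 26.0675 = 2.2683

€2.27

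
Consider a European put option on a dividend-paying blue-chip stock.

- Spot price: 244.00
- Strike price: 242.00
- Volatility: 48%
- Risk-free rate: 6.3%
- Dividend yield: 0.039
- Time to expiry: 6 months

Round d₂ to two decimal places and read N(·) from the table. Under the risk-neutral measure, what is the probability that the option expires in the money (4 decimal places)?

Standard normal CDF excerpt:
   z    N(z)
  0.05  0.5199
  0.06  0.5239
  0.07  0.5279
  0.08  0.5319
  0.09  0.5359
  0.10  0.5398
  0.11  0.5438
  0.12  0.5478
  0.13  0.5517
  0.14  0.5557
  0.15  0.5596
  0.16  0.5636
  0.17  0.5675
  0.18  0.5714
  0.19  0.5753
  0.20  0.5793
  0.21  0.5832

σ√T = 0.48·√0.5 = 0.3394
d₁ = [ln(244/242) + (0.063 − 0.039 + ½·0.48²)·0.5] / (σ√T) = (0.0082 + 0.0696) / 0.3394 = 0.2293 ⇒ 0.23
d₂ = 0.2293 − 0.3394 = -0.1101 ⇒ -0.11
Pr(exercise) under Q = N(−d₂) = N(0.11) = 0.5438

0.5438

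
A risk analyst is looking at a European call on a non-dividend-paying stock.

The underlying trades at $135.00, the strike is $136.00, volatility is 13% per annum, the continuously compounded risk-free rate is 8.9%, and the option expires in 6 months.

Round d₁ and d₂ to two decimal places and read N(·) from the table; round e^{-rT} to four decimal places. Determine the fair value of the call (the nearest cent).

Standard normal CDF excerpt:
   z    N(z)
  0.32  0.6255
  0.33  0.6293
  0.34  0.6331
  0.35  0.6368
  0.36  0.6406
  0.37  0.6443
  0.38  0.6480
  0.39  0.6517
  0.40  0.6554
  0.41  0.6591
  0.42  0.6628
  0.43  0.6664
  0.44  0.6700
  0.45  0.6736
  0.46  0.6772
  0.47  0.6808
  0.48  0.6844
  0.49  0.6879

σ√T = 0.13·√0.5 = 0.0919
d₁ = [ln(135/136) + (0.089 + 0.13²/2)·0.5] / 0.0919 = [-0.0074 + 0.0487] / 0.0919 = 0.4498 → 0.45
d₂ = d₁ − σ√T = 0.4498 − 0.0919 = 0.3578 → 0.36
exp(−rT) = exp(−0.089·0.5) = 0.9565
N(d₁) = N(0.45) = 0.6736;  N(d₂) = N(0.36) = 0.6406
C = 135·0.6736 − 136·0.9565·0.6406 = 90.9360 − 83.3318 = 7.6042

$7.60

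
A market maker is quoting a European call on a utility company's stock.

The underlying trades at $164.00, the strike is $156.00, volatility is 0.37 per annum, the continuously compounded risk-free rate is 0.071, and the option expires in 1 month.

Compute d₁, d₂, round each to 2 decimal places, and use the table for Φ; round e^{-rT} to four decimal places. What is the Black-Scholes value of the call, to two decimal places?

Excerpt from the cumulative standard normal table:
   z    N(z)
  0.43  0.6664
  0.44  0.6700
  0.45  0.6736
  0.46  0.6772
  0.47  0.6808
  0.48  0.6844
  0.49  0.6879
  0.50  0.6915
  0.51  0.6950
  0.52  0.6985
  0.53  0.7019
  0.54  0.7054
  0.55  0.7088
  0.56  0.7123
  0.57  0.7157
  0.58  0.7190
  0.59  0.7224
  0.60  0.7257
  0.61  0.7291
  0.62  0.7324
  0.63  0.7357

$12.34

σ√T = 0.37 × 0.2887 = 0.1068
d₁ = [ln(164/156) + (0.071 + 0.37²/2)·0.08333] / 0.1068 = [0.0500 + 0.0116] / 0.1068 = 0.5770 which rounds to 0.58
d₂ = d₁ − σ√T = 0.5770 − 0.1068 = 0.4702 which rounds to 0.47
exp(−rT) = exp(−0.071·0.08333) = 0.9941
C = 164·N(0.58) − 156·0.9941·N(0.47) = 164·0.7190 − 156·0.9941·0.6808 = 117.9160 − 105.5782 = 12.3378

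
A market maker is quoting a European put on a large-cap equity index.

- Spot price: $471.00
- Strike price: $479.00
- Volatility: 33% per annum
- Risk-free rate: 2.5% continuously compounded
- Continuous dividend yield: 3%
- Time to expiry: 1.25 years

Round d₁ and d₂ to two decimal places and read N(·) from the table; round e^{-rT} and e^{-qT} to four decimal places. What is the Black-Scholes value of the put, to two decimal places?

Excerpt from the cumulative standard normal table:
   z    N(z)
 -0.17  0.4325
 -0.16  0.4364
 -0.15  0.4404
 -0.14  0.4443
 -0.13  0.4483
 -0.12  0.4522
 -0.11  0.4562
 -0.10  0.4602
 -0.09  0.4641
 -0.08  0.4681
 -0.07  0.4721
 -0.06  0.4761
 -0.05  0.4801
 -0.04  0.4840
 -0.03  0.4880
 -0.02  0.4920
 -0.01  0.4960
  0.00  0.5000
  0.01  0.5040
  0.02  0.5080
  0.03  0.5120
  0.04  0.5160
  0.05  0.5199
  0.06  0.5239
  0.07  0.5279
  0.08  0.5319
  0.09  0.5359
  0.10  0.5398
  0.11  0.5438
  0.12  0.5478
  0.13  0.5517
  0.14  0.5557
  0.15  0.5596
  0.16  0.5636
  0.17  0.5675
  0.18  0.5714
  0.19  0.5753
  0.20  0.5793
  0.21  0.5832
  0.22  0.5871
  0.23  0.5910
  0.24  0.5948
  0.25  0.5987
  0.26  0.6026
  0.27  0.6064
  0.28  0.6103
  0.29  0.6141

$72.80

σ√T = 0.33 × 1.1180 = 0.3690
d₁ = [ln(471/479) + (0.025 − 0.03 + ½·0.33²)·1.25] / (σ√T) = (-0.0168 + 0.0618) / 0.3690 = 0.1219 ⇒ 0.12
d₂ = 0.1219 − 0.3690 = -0.2471 ⇒ -0.25
e^(−qT) = e^(−0.03·1.25) = 0.9632;  e^(−rT) = e^(−0.025·1.25) = 0.9692
P = 479·0.9692·N(0.25) − 471·0.9632·N(-0.12) = 479·0.9692·0.5987 − 471·0.9632·0.4522 = 277.9446 − 205.1483 = 72.7963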